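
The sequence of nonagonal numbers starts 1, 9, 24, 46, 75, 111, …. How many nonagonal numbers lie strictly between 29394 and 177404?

133

The n-th nonagonal number is n(7n−5)/2.
Smallest index with value > 29394: n = 93 (giving 30039).
Largest index with value < 177404: n = 225 (giving 176625).
Indices 93 through 225: 133 terms.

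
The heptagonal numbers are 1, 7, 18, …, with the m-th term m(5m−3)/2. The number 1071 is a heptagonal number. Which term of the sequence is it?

Set n(5n−3)/2 = 1071, giving 5n² − 3n − 2142 = 0.
The discriminant is 9 + 40·1071 = 42849, and √42849 = 207.
So n = (3 + 207) / 10 = 210/10 = 21.
Check: 21·(5·21 − 3)/2 = 1071. ✓

21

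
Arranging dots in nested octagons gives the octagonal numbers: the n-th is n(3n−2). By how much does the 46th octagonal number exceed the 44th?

536

46·(3·46 − 2) = 6256 and 44·(3·44 − 2) = 5720.
Difference: 6256 − 5720 = 536.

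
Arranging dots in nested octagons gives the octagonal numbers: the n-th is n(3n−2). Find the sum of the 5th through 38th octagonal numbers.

Σ i(3i−2) = 3Σi² − 2Σi over i = 5..38.
Σi = 741 − 10 = 731 and Σi² = 19019 − 30 = 18989.
3·18989 − 2·731 = 55505.

55505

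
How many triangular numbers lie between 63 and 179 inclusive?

The n-th triangular number is n(n+1)/2.
Smallest index with value ≥ 63: n = 11 (giving 66).
Largest index with value ≤ 179: n = 18 (giving 171).
Indices 11 through 18: 8 terms.

8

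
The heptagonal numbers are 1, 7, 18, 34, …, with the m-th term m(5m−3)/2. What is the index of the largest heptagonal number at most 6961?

Solve n(5n−3)/2 ≤ 6961 for integer n.
n = 53 gives 6943 ≤ 6961, while n = 54 gives 7209 > 6961; so the answer is index 53.

53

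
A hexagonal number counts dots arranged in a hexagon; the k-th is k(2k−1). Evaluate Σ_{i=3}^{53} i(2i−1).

Σ i(2i−1) = 2Σi² − Σi over i = 3..53.
Σi = 1431 − 3 = 1428 and Σi² = 51039 − 5 = 51034.
2·51034 − 1·1428 = 100640.

100640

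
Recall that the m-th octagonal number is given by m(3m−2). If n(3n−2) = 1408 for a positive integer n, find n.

Set n(3n−2) = 1408, giving 3n² − 2n − 1408 = 0.
The discriminant is 4 + 12·1408 = 16900, and √16900 = 130.
So n = (2 + 130) / 6 = 132/6 = 22.
Check: 22·(3·22 − 2) = 1408. ✓

22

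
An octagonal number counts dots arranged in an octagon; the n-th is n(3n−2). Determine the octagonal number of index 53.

The 53rd octagonal number is n(3n−2) with n = 53.
53·(3·53 − 2) = 53·157 = 8321.

8321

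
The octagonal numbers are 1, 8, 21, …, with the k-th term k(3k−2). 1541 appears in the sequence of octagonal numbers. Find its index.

23

Set n(3n−2) = 1541, giving 3n² − 2n − 1541 = 0.
The discriminant is 4 + 12·1541 = 18496, and √18496 = 136.
So n = (2 + 136) / 6 = 138/6 = 23.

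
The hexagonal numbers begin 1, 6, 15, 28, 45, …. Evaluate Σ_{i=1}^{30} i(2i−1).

18445

Σ i(2i−1) = 2Σi² − Σi over i = 1..30.
Σi = 465 and Σi² = 9455.
2·9455 − 1·465 = 18445.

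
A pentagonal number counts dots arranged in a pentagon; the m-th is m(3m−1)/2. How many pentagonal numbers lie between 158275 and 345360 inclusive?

156

The n-th pentagonal number is n(3n−1)/2.
Smallest index with value ≥ 158275: n = 325 (giving 158275).
Largest index with value ≤ 345360: n = 480 (giving 345360).
Indices 325 through 480: 156 terms.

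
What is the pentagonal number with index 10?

The 10th pentagonal number is n(3n−1)/2 with n = 10.
10·(3·10 − 1)/2 = 10·29/2 = 145.

145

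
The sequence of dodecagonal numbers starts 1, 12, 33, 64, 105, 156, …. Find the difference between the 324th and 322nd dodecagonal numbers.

324·(5·324 − 4) = 523584 and 322·(5·322 − 4) = 517132.
Difference: 523584 − 517132 = 6452.

6452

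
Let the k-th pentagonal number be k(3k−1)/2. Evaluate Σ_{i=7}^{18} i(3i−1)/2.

Σ i(3i−1)/2 = (3Σi² − Σi) / 2 over i = 7..18.
Σi = 171 − 21 = 150 and Σi² = 2109 − 91 = 2018.
(3·2018 − 1·150) / 2 = 5904/2 = 2952.

2952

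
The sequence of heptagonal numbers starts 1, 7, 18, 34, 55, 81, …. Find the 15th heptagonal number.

540

15·(5·15 − 3)/2 = 15·72/2 = 15·36 = 540.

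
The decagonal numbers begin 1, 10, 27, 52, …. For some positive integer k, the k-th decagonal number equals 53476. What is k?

116

Set n(4n−3) = 53476, giving 4n² − 3n − 53476 = 0.
So n = (3 + 925) / 8 = 928/8 = 116.
Check: 116·(4·116 − 3) = 53476. ✓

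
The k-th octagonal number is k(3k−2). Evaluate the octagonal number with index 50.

The 50th octagonal number is n(3n−2) with n = 50.
50·(3·50 − 2) = 50·148 = 7400.

7400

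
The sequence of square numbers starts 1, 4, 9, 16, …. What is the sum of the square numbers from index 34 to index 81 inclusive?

167912

Σ_{i=34}^{81} i² = 180441 − 12529 = 167912.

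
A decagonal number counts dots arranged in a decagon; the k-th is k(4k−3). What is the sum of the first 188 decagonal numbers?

8877078

Σ i(4i−3) = 4Σi² − 3Σi over i = 1..188.
Σi = 17766 and Σi² = 2232594.
4·2232594 − 3·17766 = 8877078.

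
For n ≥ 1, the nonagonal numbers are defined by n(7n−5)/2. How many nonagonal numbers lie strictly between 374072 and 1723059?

The n-th nonagonal number is n(7n−5)/2.
Smallest index with value > 374072: n = 328 (giving 375724).
Largest index with value < 1723059: n = 701 (giving 1718151).
Indices 328 through 701: 374 terms.

374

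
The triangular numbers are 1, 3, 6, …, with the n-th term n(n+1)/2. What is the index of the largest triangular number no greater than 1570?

55

Solve n(n+1)/2 ≤ 1570 for integer n.
n = 55 gives 1540 ≤ 1570, while n = 56 gives 1596 > 1570; so the answer is index 55.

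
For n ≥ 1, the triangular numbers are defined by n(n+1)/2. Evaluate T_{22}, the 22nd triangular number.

253

The 22nd triangular number is n(n+1)/2 with n = 22.
22·23/2 = 506/2 = 253.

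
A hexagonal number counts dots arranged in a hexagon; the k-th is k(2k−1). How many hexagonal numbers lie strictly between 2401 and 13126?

The n-th hexagonal number is n(2n−1).
Smallest index with value > 2401: n = 35 (giving 2415).
Largest index with value < 13126: n = 81 (giving 13041).
Indices 35 through 81: 47 terms.

47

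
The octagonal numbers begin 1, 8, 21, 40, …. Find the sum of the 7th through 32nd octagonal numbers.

Σ i(3i−2) = 3Σi² − 2Σi over i = 7..32.
Σi = 528 − 21 = 507 and Σi² = 11440 − 91 = 11349.
3·11349 − 2·507 = 33033.

33033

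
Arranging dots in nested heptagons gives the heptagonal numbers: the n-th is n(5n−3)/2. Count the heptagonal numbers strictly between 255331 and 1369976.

421

The n-th heptagonal number is n(5n−3)/2.
Smallest index with value > 255331: n = 320 (giving 255520).
Largest index with value < 1369976: n = 740 (giving 1367890).
Indices 320 through 740: 421 terms.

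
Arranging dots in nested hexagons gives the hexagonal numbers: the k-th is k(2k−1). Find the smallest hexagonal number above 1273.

Solve n(2n−1) > 1273 for integer n.
The largest n with value ≤ 1273 is 25 (since 1225 ≤ 1273 < 1326), so the first above is n = 26, value 1326.

1326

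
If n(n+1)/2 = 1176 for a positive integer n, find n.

48

Set n(n+1)/2 = 1176, giving n² + n − 2352 = 0.
The discriminant is 1 + 8·1176 = 9409, and √9409 = 97.
So n = (-1 + 97) / 2 = 96/2 = 48.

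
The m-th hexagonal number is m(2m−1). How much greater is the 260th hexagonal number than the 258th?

2070

260·(2·260 − 1) = 134940 and 258·(2·258 − 1) = 132870.
Difference: 134940 − 132870 = 2070.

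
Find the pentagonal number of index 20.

590

The 20th pentagonal number is n(3n−1)/2 with n = 20.
20·(3·20 − 1)/2 = 20·59/2 = 590.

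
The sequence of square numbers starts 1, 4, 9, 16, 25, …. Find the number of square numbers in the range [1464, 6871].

The n-th square number is n².
Smallest index with value ≥ 1464: n = 39 (giving 1521).
Largest index with value ≤ 6871: n = 82 (giving 6724).
Indices 39 through 82: 44 terms.

44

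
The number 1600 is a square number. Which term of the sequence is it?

We need n² = 1600, so n = √1600 = 40.

40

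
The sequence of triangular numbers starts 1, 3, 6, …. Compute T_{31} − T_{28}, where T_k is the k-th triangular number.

90

31·32/2 = 496 and 28·29/2 = 406.
Difference: 496 − 406 = 90.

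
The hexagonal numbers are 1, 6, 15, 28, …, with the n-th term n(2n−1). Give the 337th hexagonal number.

The 337th hexagonal number is n(2n−1) with n = 337.
337·(2·337 − 1) = 337·673 = 226801.

226801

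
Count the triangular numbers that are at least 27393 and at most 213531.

420

The n-th triangular number is n(n+1)/2.
Smallest index with value ≥ 27393: n = 234 (giving 27495).
Largest index with value ≤ 213531: n = 653 (giving 213531).
Indices 234 through 653: 420 terms.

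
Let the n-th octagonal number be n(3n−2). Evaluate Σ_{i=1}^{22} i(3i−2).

10879

Σ i(3i−2) = 3Σi² − 2Σi over i = 1..22.
Σi = 253 and Σi² = 3795.
3·3795 − 2·253 = 10879.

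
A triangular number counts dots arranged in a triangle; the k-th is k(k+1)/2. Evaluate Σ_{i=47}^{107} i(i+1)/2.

192638

Σ i(i+1)/2 = (Σi² + Σi) / 2 over i = 47..107.
Σi = 5778 − 1081 = 4697 and Σi² = 414090 − 33511 = 380579.
(1·380579 + 1·4697) / 2 = 385276/2 = 192638.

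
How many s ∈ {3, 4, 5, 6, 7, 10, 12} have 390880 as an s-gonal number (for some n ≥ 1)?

1

s = 3: P(3, 883) = 390286 and P(3, 884) = 391170; 390880 is not s-gonal.
s = 4: P(4, 625) = 390625 and P(4, 626) = 391876; 390880 is not s-gonal.
s = 5: P(5, 510) = 389895 and P(5, 511) = 391426; 390880 is not s-gonal.
s = 6: P(6, 442) = 390286 and P(6, 443) = 392055; 390880 is not s-gonal.
s = 7: P(7, 395) = 389470 and P(7, 396) = 391446; 390880 is not s-gonal.
s = 10: P(10, 312) = 388440 and P(10, 313) = 390937; 390880 is not s-gonal.
s = 12: P(12, 280) = 390880. ✓
Hits: s ∈ {12} → 1.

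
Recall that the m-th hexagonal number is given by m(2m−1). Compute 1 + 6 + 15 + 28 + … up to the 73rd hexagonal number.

Σ i(2i−1) = 2Σi² − Σi over i = 1..73.
Σi = 2701 and Σi² = 132349.
2·132349 − 1·2701 = 261997.

261997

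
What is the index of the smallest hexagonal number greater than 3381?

Solve n(2n−1) > 3381 for integer n.
The largest n with value ≤ 3381 is 41 (since 3321 ≤ 3381 < 3486), so the first above is n = 42, value 3486.

42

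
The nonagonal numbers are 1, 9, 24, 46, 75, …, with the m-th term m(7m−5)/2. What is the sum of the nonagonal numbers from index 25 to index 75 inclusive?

Σ i(7i−5)/2 = (7Σi² − 5Σi) / 2 over i = 25..75.
Σi = 2850 − 300 = 2550 and Σi² = 143450 − 4900 = 138550.
(7·138550 − 5·2550) / 2 = 957100/2 = 478550.

478550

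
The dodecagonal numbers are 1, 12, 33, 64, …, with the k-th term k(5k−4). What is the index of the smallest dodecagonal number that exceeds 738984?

Solve n(5n−4) > 738984 for integer n.
The largest n with value ≤ 738984 is 384 (since 735744 ≤ 738984 < 739585), so the first above is n = 385, value 739585.

385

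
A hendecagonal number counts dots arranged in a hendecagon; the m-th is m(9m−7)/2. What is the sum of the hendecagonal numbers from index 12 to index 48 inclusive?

Σ i(9i−7)/2 = (9Σi² − 7Σi) / 2 over i = 12..48.
Σi = 1176 − 66 = 1110 and Σi² = 38024 − 506 = 37518.
(9·37518 − 7·1110) / 2 = 329892/2 = 164946.

164946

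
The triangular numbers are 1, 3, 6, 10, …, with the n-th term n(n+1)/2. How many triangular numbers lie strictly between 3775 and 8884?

46

The n-th triangular number is n(n+1)/2.
Smallest index with value > 3775: n = 87 (giving 3828).
Largest index with value < 8884: n = 132 (giving 8778).
Indices 87 through 132: 46 terms.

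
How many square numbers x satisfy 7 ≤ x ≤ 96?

The n-th square number is n².
Smallest index with value ≥ 7: n = 3 (giving 9).
Largest index with value ≤ 96: n = 9 (giving 81).
Indices 3 through 9: 7 terms.

7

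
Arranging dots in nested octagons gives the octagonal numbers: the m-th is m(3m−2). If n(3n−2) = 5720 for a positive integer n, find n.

Set n(3n−2) = 5720, giving 3n² − 2n − 5720 = 0.
So n = (2 + 262) / 6 = 264/6 = 44.

44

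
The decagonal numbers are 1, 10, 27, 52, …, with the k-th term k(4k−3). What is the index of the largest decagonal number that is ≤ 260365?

Solve n(4n−3) ≤ 260365 for integer n.
n = 255 gives 259335 ≤ 260365, while n = 256 gives 261376 > 260365; so the answer is index 255.

255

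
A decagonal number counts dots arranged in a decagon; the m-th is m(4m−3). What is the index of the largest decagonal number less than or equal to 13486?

58

Solve n(4n−3) ≤ 13486 for integer n.
n = 58 gives 13282 ≤ 13486, while n = 59 gives 13747 > 13486; so the answer is index 58.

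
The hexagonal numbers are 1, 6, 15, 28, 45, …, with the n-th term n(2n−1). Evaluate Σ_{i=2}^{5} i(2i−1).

Σ i(2i−1) = 2Σi² − Σi over i = 2..5.
Σi = 15 − 1 = 14 and Σi² = 55 − 1 = 54.
2·54 − 1·14 = 94.

94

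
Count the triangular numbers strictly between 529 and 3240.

47

The n-th triangular number is n(n+1)/2.
Smallest index with value > 529: n = 33 (giving 561).
Largest index with value < 3240: n = 79 (giving 3160).
Indices 33 through 79: 47 terms.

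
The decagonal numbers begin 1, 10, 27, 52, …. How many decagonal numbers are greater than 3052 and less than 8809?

The n-th decagonal number is n(4n−3).
Smallest index with value > 3052: n = 29 (giving 3277).
Largest index with value < 8809: n = 47 (giving 8695).
Indices 29 through 47: 19 terms.

19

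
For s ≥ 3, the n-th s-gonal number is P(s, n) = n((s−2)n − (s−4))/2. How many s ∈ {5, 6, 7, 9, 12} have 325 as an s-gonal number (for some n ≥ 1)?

2

s = 5: P(5, 14) = 287 and P(5, 15) = 330; 325 is not s-gonal.
s = 6: P(6, 13) = 325. ✓
s = 7: P(7, 11) = 286 and P(7, 12) = 342; 325 is not s-gonal.
s = 9: P(9, 10) = 325. ✓
s = 12: P(12, 8) = 288 and P(12, 9) = 369; 325 is not s-gonal.
Hits: s ∈ {6, 9} → 2.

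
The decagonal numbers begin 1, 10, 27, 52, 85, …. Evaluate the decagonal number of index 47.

8695

47·(4·47 − 3) = 47·185 = 8695.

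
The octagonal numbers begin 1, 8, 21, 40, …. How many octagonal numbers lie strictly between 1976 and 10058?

32

The n-th octagonal number is n(3n−2).
Smallest index with value > 1976: n = 27 (giving 2133).
Largest index with value < 10058: n = 58 (giving 9976).
Indices 27 through 58: 32 terms.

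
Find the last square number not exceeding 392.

361

Solve n² ≤ 392 for integer n.
n = 19 gives 361 ≤ 392, while n = 20 gives 400 > 392; so the answer is 361.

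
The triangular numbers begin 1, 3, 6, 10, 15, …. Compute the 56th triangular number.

1596

The 56th triangular number is n(n+1)/2 with n = 56.
56·57/2 = 3192/2 = 1596.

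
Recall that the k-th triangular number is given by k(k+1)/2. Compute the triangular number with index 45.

The 45th triangular number is n(n+1)/2 with n = 45.
45·46/2 = 2070/2 = 1035.

1035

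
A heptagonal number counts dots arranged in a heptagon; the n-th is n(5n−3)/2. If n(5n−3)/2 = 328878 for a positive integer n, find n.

Set n(5n−3)/2 = 328878, giving 5n² − 3n − 657756 = 0.
So n = (3 + 3627) / 10 = 3630/10 = 363.

363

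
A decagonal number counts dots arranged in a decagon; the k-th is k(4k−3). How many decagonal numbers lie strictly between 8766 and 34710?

The n-th decagonal number is n(4n−3).
Smallest index with value > 8766: n = 48 (giving 9072).
Largest index with value < 34710: n = 93 (giving 34317).
Indices 48 through 93: 46 terms.

46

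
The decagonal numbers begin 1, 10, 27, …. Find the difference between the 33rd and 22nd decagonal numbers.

33·(4·33 − 3) = 4257 and 22·(4·22 − 3) = 1870.
Difference: 4257 − 1870 = 2387.

2387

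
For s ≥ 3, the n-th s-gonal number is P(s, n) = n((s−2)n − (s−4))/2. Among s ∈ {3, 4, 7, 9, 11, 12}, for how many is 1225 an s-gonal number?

s = 3: P(3, 49) = 1225. ✓
s = 4: P(4, 35) = 1225. ✓
s = 7: P(7, 22) = 1177 and P(7, 23) = 1288; 1225 is not s-gonal.
s = 9: P(9, 19) = 1216 and P(9, 20) = 1350; 1225 is not s-gonal.
s = 11: P(11, 16) = 1096 and P(11, 17) = 1241; 1225 is not s-gonal.
s = 12: P(12, 16) = 1216 and P(12, 17) = 1377; 1225 is not s-gonal.
Hits: s ∈ {3, 4} → 2.

2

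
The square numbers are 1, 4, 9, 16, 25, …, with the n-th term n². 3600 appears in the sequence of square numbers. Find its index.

We need n² = 3600, so n = √3600 = 60.

60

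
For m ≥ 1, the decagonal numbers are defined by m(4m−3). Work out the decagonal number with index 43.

The 43rd decagonal number is n(4n−3) with n = 43.
43·(4·43 − 3) = 43·169 = 7267.

7267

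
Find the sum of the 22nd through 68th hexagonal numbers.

Σ i(2i−1) = 2Σi² − Σi over i = 22..68.
Σi = 2346 − 231 = 2115 and Σi² = 107134 − 3311 = 103823.
2·103823 − 1·2115 = 205531.

205531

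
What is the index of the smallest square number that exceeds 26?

6

Solve n² > 26 for integer n.
The largest n with value ≤ 26 is 5 (since 25 ≤ 26 < 36), so the first above is n = 6, value 36.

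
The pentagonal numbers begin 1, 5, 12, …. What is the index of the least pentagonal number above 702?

Solve n(3n−1)/2 > 702 for integer n.
The largest n with value ≤ 702 is 21 (since 651 ≤ 702 < 715), so the first above is n = 22, value 715.

22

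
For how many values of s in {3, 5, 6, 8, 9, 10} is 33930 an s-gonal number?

1

s = 3: P(3, 260) = 33930. ✓
s = 5: P(5, 150) = 33675 and P(5, 151) = 34126; 33930 is not s-gonal.
s = 6: P(6, 130) = 33670 and P(6, 131) = 34191; 33930 is not s-gonal.
s = 8: P(8, 106) = 33496 and P(8, 107) = 34133; 33930 is not s-gonal.
s = 9: P(9, 98) = 33369 and P(9, 99) = 34056; 33930 is not s-gonal.
s = 10: P(10, 92) = 33580 and P(10, 93) = 34317; 33930 is not s-gonal.
Hits: s ∈ {3} → 1.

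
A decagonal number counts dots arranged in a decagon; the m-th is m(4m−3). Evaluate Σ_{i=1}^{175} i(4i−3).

Σ i(4i−3) = 4Σi² − 3Σi over i = 1..175.
Σi = 15400 and Σi² = 1801800.
4·1801800 − 3·15400 = 7161000.

7161000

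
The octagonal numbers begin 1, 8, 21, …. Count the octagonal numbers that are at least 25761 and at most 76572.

68

The n-th octagonal number is n(3n−2).
Smallest index with value ≥ 25761: n = 93 (giving 25761).
Largest index with value ≤ 76572: n = 160 (giving 76480).
Indices 93 through 160: 68 terms.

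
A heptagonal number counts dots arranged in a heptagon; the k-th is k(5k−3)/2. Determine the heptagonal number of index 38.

3553

The 38th heptagonal number is n(5n−3)/2 with n = 38.
38·(5·38 − 3)/2 = 38·187/2 = 3553.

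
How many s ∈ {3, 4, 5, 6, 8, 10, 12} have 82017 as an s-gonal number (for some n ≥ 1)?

s = 3: P(3, 404) = 81810 and P(3, 405) = 82215; 82017 is not s-gonal.
s = 4: P(4, 286) = 81796 and P(4, 287) = 82369; 82017 is not s-gonal.
s = 5: P(5, 234) = 82017. ✓
s = 6: P(6, 202) = 81406 and P(6, 203) = 82215; 82017 is not s-gonal.
s = 8: P(8, 165) = 81345 and P(8, 166) = 82336; 82017 is not s-gonal.
s = 10: P(10, 143) = 81367 and P(10, 144) = 82512; 82017 is not s-gonal.
s = 12: P(12, 128) = 81408 and P(12, 129) = 82689; 82017 is not s-gonal.
Hits: s ∈ {5} → 1.

1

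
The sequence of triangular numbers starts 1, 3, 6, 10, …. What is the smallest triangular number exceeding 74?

78

Solve n(n+1)/2 > 74 for integer n.
The largest n with value ≤ 74 is 11 (since 66 ≤ 74 < 78), so the first above is n = 12, value 78.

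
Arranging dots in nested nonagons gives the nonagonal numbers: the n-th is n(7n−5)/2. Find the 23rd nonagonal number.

1794

23·(7·23 − 5)/2 = 23·156/2 = 23·78 = 1794.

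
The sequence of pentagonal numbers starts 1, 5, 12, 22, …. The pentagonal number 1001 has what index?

26

Set n(3n−1)/2 = 1001, giving 3n² − n − 2002 = 0.
The discriminant is 1 + 24·1001 = 24025, and √24025 = 155.
So n = (1 + 155) / 6 = 156/6 = 26.
Check: 26·(3·26 − 1)/2 = 1001. ✓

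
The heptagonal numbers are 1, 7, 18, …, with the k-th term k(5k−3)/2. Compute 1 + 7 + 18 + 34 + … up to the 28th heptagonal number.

18676

Σ i(5i−3)/2 = (5Σi² − 3Σi) / 2 over i = 1..28.
Σi = 406 and Σi² = 7714.
(5·7714 − 3·406) / 2 = 37352/2 = 18676.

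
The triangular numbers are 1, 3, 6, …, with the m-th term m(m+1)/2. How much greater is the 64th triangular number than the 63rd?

Consecutive triangular numbers differ by n: T_{64} − T_{63} = 64.

64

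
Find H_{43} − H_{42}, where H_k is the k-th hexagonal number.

Consecutive hexagonal numbers differ by 4n − 3: here 4·43 − 3 = 169.

169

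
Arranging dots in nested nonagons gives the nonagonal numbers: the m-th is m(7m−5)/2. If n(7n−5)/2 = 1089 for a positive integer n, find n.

Set n(7n−5)/2 = 1089, giving 7n² − 5n − 2178 = 0.
So n = (5 + 247) / 14 = 252/14 = 18.
Check: 18·(7·18 − 5)/2 = 1089. ✓

18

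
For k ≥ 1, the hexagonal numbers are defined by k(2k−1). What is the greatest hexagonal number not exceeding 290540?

289941

Solve n(2n−1) ≤ 290540 for integer n.
n = 381 gives 289941 ≤ 290540, while n = 382 gives 291466 > 290540; so the answer is 289941.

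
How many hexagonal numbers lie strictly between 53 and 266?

6

The n-th hexagonal number is n(2n−1).
Smallest index with value > 53: n = 6 (giving 66).
Largest index with value < 266: n = 11 (giving 231).
Indices 6 through 11: 6 terms.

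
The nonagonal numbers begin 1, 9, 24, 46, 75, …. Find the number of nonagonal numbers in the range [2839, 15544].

39

The n-th nonagonal number is n(7n−5)/2.
Smallest index with value ≥ 2839: n = 29 (giving 2871).
Largest index with value ≤ 15544: n = 67 (giving 15544).
Indices 29 through 67: 39 terms.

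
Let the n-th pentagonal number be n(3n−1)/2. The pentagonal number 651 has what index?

21

Set n(3n−1)/2 = 651, giving 3n² − n − 1302 = 0.
The discriminant is 1 + 24·651 = 15625, and √15625 = 125.
So n = (1 + 125) / 6 = 126/6 = 21.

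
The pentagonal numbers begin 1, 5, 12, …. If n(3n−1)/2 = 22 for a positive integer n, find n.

4

Set n(3n−1)/2 = 22, giving 3n² − n − 44 = 0.
So n = (1 + 23) / 6 = 24/6 = 4.
Check: 4·(3·4 − 1)/2 = 22. ✓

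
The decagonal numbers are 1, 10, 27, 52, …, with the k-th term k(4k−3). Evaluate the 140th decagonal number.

77980

140·(4·140 − 3) = 140·557 = 77980.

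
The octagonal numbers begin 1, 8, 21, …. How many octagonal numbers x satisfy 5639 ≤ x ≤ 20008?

The n-th octagonal number is n(3n−2).
Smallest index with value ≥ 5639: n = 44 (giving 5720).
Largest index with value ≤ 20008: n = 82 (giving 20008).
Indices 44 through 82: 39 terms.

39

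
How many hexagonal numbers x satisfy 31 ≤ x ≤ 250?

7

The n-th hexagonal number is n(2n−1).
Smallest index with value ≥ 31: n = 5 (giving 45).
Largest index with value ≤ 250: n = 11 (giving 231).
Indices 5 through 11: 7 terms.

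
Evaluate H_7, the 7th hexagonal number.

7·(2·7 − 1) = 7·13 = 91.

91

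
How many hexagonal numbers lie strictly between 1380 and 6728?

The n-th hexagonal number is n(2n−1).
Smallest index with value > 1380: n = 27 (giving 1431).
Largest index with value < 6728: n = 58 (giving 6670).
Indices 27 through 58: 32 terms.

32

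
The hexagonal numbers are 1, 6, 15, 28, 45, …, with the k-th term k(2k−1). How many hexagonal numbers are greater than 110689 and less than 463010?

246

The n-th hexagonal number is n(2n−1).
Smallest index with value > 110689: n = 236 (giving 111156).
Largest index with value < 463010: n = 481 (giving 462241).
Indices 236 through 481: 246 terms.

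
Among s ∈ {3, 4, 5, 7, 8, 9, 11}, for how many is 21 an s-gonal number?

s = 3: P(3, 6) = 21. ✓
s = 4: P(4, 4) = 16 and P(4, 5) = 25; 21 is not s-gonal.
s = 5: P(5, 3) = 12 and P(5, 4) = 22; 21 is not s-gonal.
s = 7: P(7, 3) = 18 and P(7, 4) = 34; 21 is not s-gonal.
s = 8: P(8, 3) = 21. ✓
s = 9: P(9, 2) = 9 and P(9, 3) = 24; 21 is not s-gonal.
s = 11: P(11, 2) = 11 and P(11, 3) = 30; 21 is not s-gonal.
Hits: s ∈ {3, 8} → 2.

2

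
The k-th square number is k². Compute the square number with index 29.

841

The 29th square number is n² with n = 29.
29² = 841.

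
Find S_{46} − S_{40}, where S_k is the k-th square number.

516

46² = 2116 and 40² = 1600.
Difference: 2116 − 1600 = 516.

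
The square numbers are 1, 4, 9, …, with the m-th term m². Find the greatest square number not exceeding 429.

Solve n² ≤ 429 for integer n.
n = 20 gives 400 ≤ 429, while n = 21 gives 441 > 429; so the answer is 400.

400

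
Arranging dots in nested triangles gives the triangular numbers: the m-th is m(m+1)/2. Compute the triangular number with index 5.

The 5th triangular number is n(n+1)/2 with n = 5.
5·6/2 = 30/2 = 15.

15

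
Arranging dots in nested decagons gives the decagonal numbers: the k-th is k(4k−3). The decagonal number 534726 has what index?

Set n(4n−3) = 534726, giving 4n² − 3n − 534726 = 0.
So n = (3 + 2925) / 8 = 2928/8 = 366.

366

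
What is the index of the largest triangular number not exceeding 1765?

Solve n(n+1)/2 ≤ 1765 for integer n.
n = 58 gives 1711 ≤ 1765, while n = 59 gives 1770 > 1765; so the answer is index 58.

58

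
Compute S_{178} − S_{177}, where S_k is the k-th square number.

355

n² − (n−1)² = 2n − 1, so 178² − 177² = 2·178 − 1 = 355.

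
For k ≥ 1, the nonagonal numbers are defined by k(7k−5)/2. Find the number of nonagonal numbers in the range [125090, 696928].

The n-th nonagonal number is n(7n−5)/2.
Smallest index with value ≥ 125090: n = 190 (giving 125875).
Largest index with value ≤ 696928: n = 446 (giving 695091).
Indices 190 through 446: 257 terms.

257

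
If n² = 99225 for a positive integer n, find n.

We need n² = 99225, so n = √99225 = 315.

315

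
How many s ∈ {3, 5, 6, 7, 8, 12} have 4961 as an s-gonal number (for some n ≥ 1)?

s = 3: P(3, 99) = 4950 and P(3, 100) = 5050; 4961 is not s-gonal.
s = 5: P(5, 57) = 4845 and P(5, 58) = 5017; 4961 is not s-gonal.
s = 6: P(6, 50) = 4950 and P(6, 51) = 5151; 4961 is not s-gonal.
s = 7: P(7, 44) = 4774 and P(7, 45) = 4995; 4961 is not s-gonal.
s = 8: P(8, 41) = 4961. ✓
s = 12: P(12, 31) = 4681 and P(12, 32) = 4992; 4961 is not s-gonal.
Hits: s ∈ {8} → 1.

1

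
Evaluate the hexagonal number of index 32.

2016

32·(2·32 − 1) = 32·63 = 2016.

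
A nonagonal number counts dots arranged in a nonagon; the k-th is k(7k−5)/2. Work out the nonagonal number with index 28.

The 28th nonagonal number is n(7n−5)/2 with n = 28.
28·(7·28 − 5)/2 = 28·191/2 = 2674.

2674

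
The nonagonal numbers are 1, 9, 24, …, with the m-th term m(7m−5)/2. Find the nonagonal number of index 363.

460284

363·(7·363 − 5)/2 = 363·2536/2 = 363·1268 = 460284.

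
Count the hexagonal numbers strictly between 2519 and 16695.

The n-th hexagonal number is n(2n−1).
Smallest index with value > 2519: n = 36 (giving 2556).
Largest index with value < 16695: n = 91 (giving 16471).
Indices 36 through 91: 56 terms.

56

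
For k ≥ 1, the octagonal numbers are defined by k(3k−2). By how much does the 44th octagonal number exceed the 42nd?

512

44·(3·44 − 2) = 5720 and 42·(3·42 − 2) = 5208.
Difference: 5720 − 5208 = 512.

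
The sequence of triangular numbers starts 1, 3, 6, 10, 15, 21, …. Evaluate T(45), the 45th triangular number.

1035

The 45th triangular number is n(n+1)/2 with n = 45.
45·46/2 = 2070/2 = 1035.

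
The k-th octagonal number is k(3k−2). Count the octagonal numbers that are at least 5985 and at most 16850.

The n-th octagonal number is n(3n−2).
Smallest index with value ≥ 5985: n = 45 (giving 5985).
Largest index with value ≤ 16850: n = 75 (giving 16725).
Indices 45 through 75: 31 terms.

31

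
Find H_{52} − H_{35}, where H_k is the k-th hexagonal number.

52·(2·52 − 1) = 5356 and 35·(2·35 − 1) = 2415.
Difference: 5356 − 2415 = 2941.

2941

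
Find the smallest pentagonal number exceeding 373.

376

Solve n(3n−1)/2 > 373 for integer n.
The largest n with value ≤ 373 is 15 (since 330 ≤ 373 < 376), so the first above is n = 16, value 376.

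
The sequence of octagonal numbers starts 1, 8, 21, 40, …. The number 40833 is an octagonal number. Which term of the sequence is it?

117

Set n(3n−2) = 40833, giving 3n² − 2n − 40833 = 0.
The discriminant is 4 + 12·40833 = 490000, and √490000 = 700.
So n = (2 + 700) / 6 = 702/6 = 117.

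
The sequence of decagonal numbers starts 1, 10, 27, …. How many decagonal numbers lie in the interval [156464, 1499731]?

414

The n-th decagonal number is n(4n−3).
Smallest index with value ≥ 156464: n = 199 (giving 157807).
Largest index with value ≤ 1499731: n = 612 (giving 1496340).
Indices 199 through 612: 414 terms.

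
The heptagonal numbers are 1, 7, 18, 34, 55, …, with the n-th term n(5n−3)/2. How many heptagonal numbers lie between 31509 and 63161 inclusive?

The n-th heptagonal number is n(5n−3)/2.
Smallest index with value ≥ 31509: n = 113 (giving 31753).
Largest index with value ≤ 63161: n = 159 (giving 62964).
Indices 113 through 159: 47 terms.

47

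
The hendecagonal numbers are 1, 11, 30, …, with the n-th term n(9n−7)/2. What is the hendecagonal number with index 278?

278·(9·278 − 7)/2 = 278·2495/2 = 346805.

346805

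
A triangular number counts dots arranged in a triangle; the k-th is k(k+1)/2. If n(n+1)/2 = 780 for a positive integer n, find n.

39

Set n(n+1)/2 = 780, giving n² + n − 1560 = 0.
So n = (-1 + 79) / 2 = 78/2 = 39.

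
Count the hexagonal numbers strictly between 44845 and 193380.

The n-th hexagonal number is n(2n−1).
Smallest index with value > 44845: n = 150 (giving 44850).
Largest index with value < 193380: n = 311 (giving 193131).
Indices 150 through 311: 162 terms.

162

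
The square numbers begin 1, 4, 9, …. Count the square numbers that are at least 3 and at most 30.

The n-th square number is n².
Smallest index with value ≥ 3: n = 2 (giving 4).
Largest index with value ≤ 30: n = 5 (giving 25).
Indices 2 through 5: 4 terms.

4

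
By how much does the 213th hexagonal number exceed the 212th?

849

Consecutive hexagonal numbers differ by 4n − 3: here 4·213 − 3 = 849.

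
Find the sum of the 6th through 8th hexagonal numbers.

Σ i(2i−1) = 2Σi² − Σi over i = 6..8.
Σi = 36 − 15 = 21 and Σi² = 204 − 55 = 149.
2·149 − 1·21 = 277.

277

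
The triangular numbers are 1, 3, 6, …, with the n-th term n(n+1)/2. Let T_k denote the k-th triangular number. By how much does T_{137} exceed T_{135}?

273

137·138/2 = 9453 and 135·136/2 = 9180.
Difference: 9453 − 9180 = 273.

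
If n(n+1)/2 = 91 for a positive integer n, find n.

13

Set n(n+1)/2 = 91, giving n² + n − 182 = 0.
So n = (-1 + 27) / 2 = 26/2 = 13.
Check: 13·14/2 = 91. ✓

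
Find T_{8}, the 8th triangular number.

36

8·9/2 = 72/2 = 36.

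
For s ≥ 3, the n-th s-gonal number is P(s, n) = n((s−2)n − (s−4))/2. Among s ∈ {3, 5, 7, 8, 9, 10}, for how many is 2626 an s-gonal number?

1

s = 3: P(3, 71) = 2556 and P(3, 72) = 2628; 2626 is not s-gonal.
s = 5: P(5, 42) = 2625 and P(5, 43) = 2752; 2626 is not s-gonal.
s = 7: P(7, 32) = 2512 and P(7, 33) = 2673; 2626 is not s-gonal.
s = 8: P(8, 29) = 2465 and P(8, 30) = 2640; 2626 is not s-gonal.
s = 9: P(9, 27) = 2484 and P(9, 28) = 2674; 2626 is not s-gonal.
s = 10: P(10, 26) = 2626. ✓
Hits: s ∈ {10} → 1.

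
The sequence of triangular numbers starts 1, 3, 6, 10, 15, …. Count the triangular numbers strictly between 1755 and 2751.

15

The n-th triangular number is n(n+1)/2.
Smallest index with value > 1755: n = 59 (giving 1770).
Largest index with value < 2751: n = 73 (giving 2701).
Indices 59 through 73: 15 terms.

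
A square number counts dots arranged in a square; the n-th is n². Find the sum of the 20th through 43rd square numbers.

Σ_{i=20}^{43} i² = 27434 − 2470 = 24964.

24964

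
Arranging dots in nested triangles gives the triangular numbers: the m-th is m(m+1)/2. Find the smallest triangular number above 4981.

Solve n(n+1)/2 > 4981 for integer n.
The largest n with value ≤ 4981 is 99 (since 4950 ≤ 4981 < 5050), so the first above is n = 100, value 5050.

5050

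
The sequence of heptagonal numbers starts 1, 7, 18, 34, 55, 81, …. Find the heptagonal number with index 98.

23863

The 98th heptagonal number is n(5n−3)/2 with n = 98.
98·(5·98 − 3)/2 = 98·487/2 = 23863.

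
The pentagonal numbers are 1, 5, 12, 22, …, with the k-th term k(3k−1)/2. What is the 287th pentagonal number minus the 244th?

34228

287·(3·287 − 1)/2 = 123410 and 244·(3·244 − 1)/2 = 89182.
Difference: 123410 − 89182 = 34228.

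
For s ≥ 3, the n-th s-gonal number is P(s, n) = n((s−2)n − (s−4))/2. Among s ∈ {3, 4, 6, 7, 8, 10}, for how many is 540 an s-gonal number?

2

s = 3: P(3, 32) = 528 and P(3, 33) = 561; 540 is not s-gonal.
s = 4: P(4, 23) = 529 and P(4, 24) = 576; 540 is not s-gonal.
s = 6: P(6, 16) = 496 and P(6, 17) = 561; 540 is not s-gonal.
s = 7: P(7, 15) = 540. ✓
s = 8: P(8, 13) = 481 and P(8, 14) = 560; 540 is not s-gonal.
s = 10: P(10, 12) = 540. ✓
Hits: s ∈ {7, 10} → 2.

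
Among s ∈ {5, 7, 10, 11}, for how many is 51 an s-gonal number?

s = 5: P(5, 6) = 51. ✓
s = 7: P(7, 4) = 34 and P(7, 5) = 55; 51 is not s-gonal.
s = 10: P(10, 3) = 27 and P(10, 4) = 52; 51 is not s-gonal.
s = 11: P(11, 3) = 30 and P(11, 4) = 58; 51 is not s-gonal.
Hits: s ∈ {5} → 1.

1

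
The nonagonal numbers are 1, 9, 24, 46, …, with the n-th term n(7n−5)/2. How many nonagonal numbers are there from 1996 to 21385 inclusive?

54

The n-th nonagonal number is n(7n−5)/2.
Smallest index with value ≥ 1996: n = 25 (giving 2125).
Largest index with value ≤ 21385: n = 78 (giving 21099).
Indices 25 through 78: 54 terms.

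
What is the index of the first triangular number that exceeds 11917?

Solve n(n+1)/2 > 11917 for integer n.
The largest n with value ≤ 11917 is 153 (since 11781 ≤ 11917 < 11935), so the first above is n = 154, value 11935.

154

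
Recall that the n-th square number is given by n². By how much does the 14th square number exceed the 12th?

14² = 196 and 12² = 144.
Difference: 196 − 144 = 52.

52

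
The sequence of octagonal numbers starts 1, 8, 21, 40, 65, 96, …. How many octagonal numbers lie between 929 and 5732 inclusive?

The n-th octagonal number is n(3n−2).
Smallest index with value ≥ 929: n = 18 (giving 936).
Largest index with value ≤ 5732: n = 44 (giving 5720).
Indices 18 through 44: 27 terms.

27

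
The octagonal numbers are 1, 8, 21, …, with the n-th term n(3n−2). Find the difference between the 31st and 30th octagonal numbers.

181

Consecutive octagonal numbers differ by 6n − 5: here 6·31 − 5 = 181.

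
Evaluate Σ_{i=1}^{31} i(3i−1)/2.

Σ i(3i−1)/2 = (3Σi² − Σi) / 2 over i = 1..31.
Σi = 496 and Σi² = 10416.
(3·10416 − 1·496) / 2 = 30752/2 = 15376.

15376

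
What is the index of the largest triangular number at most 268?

Solve n(n+1)/2 ≤ 268 for integer n.
n = 22 gives 253 ≤ 268, while n = 23 gives 276 > 268; so the answer is index 22.

22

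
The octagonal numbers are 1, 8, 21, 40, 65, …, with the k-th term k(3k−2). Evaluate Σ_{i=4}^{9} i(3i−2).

Σ i(3i−2) = 3Σi² − 2Σi over i = 4..9.
Σi = 45 − 6 = 39 and Σi² = 285 − 14 = 271.
3·271 − 2·39 = 735.

735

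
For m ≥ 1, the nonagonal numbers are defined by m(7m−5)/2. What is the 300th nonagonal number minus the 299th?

2094

Consecutive nonagonal numbers differ by 7n − 6: here 7·300 − 6 = 2094.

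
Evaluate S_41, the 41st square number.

The 41st square number is n² with n = 41.
41² = 1681.

1681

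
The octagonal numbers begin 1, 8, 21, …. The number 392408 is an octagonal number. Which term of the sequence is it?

Set n(3n−2) = 392408, giving 3n² − 2n − 392408 = 0.
The discriminant is 4 + 12·392408 = 4708900, and √4708900 = 2170.
So n = (2 + 2170) / 6 = 2172/6 = 362.

362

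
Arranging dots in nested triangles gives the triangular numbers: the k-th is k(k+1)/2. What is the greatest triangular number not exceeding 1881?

1830

Solve n(n+1)/2 ≤ 1881 for integer n.
n = 60 gives 1830 ≤ 1881, while n = 61 gives 1891 > 1881; so the answer is 1830.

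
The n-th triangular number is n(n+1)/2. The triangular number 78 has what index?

Set n(n+1)/2 = 78, giving n² + n − 156 = 0.
The discriminant is 1 + 8·78 = 625, and √625 = 25.
So n = (-1 + 25) / 2 = 24/2 = 12.

12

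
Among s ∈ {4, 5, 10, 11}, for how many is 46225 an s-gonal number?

1

s = 4: P(4, 215) = 46225. ✓
s = 5: P(5, 175) = 45850 and P(5, 176) = 46376; 46225 is not s-gonal.
s = 10: P(10, 107) = 45475 and P(10, 108) = 46332; 46225 is not s-gonal.
s = 11: P(11, 101) = 45551 and P(11, 102) = 46461; 46225 is not s-gonal.
Hits: s ∈ {4} → 1.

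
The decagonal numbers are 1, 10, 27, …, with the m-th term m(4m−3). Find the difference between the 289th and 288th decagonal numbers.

2305

Consecutive decagonal numbers differ by 8n − 7: here 8·289 − 7 = 2305.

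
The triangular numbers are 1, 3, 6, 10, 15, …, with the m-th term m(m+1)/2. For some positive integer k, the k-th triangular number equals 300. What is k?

Set n(n+1)/2 = 300, giving n² + n − 600 = 0.
The discriminant is 1 + 8·300 = 2401, and √2401 = 49.
So n = (-1 + 49) / 2 = 48/2 = 24.

24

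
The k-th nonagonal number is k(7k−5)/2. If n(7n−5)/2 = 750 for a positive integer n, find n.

Set n(7n−5)/2 = 750, giving 7n² − 5n − 1500 = 0.
The discriminant is 25 + 56·750 = 42025, and √42025 = 205.
So n = (5 + 205) / 14 = 210/14 = 15.
Check: 15·(7·15 − 5)/2 = 750. ✓

15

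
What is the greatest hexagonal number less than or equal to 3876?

3828

Solve n(2n−1) ≤ 3876 for integer n.
n = 44 gives 3828 ≤ 3876, while n = 45 gives 4005 > 3876; so the answer is 3828.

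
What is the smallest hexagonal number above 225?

231

Solve n(2n−1) > 225 for integer n.
The largest n with value ≤ 225 is 10 (since 190 ≤ 225 < 231), so the first above is n = 11, value 231.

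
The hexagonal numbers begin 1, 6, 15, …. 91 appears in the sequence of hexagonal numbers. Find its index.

7

Set n(2n−1) = 91, giving 2n² − n − 91 = 0.
The discriminant is 1 + 8·91 = 729, and √729 = 27.
So n = (1 + 27) / 4 = 28/4 = 7.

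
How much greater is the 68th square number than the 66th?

268

68² = 4624 and 66² = 4356.
Difference: 4624 − 4356 = 268.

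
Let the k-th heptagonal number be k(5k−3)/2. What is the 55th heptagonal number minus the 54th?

271

Consecutive heptagonal numbers differ by 5n − 4: here 5·55 − 4 = 271.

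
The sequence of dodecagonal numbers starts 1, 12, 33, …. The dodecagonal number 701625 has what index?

375

Set n(5n−4) = 701625, giving 5n² − 4n − 701625 = 0.
The discriminant is 16 + 20·701625 = 14032516, and √14032516 = 3746.
So n = (4 + 3746) / 10 = 3750/10 = 375.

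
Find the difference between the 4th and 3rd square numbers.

n² − (n−1)² = 2n − 1, so 4² − 3² = 2·4 − 1 = 7.

7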